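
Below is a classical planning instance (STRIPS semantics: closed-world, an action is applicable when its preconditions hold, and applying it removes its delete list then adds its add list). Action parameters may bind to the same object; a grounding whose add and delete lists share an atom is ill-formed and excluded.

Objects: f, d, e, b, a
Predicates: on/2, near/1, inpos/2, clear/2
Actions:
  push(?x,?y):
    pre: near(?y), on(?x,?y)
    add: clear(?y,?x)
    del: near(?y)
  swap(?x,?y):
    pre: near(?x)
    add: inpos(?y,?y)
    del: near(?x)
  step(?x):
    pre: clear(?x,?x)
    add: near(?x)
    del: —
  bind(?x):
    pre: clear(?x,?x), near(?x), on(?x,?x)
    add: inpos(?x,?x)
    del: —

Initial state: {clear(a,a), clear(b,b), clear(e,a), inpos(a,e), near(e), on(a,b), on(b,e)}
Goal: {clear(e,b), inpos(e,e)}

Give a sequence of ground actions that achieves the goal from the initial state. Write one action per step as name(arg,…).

push(b,e); step(b); swap(b,e)

1. push(b,e)  →  {clear(a,a), clear(b,b), clear(e,a), clear(e,b), inpos(a,e), on(a,b), on(b,e)}
2. step(b)  →  {clear(a,a), clear(b,b), clear(e,a), clear(e,b), inpos(a,e), near(b), on(a,b), on(b,e)}
3. swap(b,e)  →  {clear(a,a), clear(b,b), clear(e,a), clear(e,b), inpos(a,e), inpos(e,e), on(a,b), on(b,e)}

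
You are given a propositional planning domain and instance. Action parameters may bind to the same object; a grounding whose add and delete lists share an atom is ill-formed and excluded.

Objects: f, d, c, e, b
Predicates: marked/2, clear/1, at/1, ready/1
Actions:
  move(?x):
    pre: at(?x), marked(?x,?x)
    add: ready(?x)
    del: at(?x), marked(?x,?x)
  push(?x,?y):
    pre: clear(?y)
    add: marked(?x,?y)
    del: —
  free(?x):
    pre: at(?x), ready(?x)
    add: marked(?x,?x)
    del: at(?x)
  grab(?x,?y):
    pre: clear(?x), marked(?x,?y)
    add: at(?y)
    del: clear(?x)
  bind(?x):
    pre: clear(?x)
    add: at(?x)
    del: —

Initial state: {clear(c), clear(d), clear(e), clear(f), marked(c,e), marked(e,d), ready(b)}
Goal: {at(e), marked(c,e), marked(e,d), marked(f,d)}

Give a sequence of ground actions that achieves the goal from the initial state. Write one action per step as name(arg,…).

1. push(f,d)  →  {clear(c), clear(d), clear(e), clear(f), marked(c,e), marked(e,d), marked(f,d), ready(b)}
2. grab(c,e)  →  {at(e), clear(d), clear(e), clear(f), marked(c,e), marked(e,d), marked(f,d), ready(b)}

push(f,d); grab(c,e)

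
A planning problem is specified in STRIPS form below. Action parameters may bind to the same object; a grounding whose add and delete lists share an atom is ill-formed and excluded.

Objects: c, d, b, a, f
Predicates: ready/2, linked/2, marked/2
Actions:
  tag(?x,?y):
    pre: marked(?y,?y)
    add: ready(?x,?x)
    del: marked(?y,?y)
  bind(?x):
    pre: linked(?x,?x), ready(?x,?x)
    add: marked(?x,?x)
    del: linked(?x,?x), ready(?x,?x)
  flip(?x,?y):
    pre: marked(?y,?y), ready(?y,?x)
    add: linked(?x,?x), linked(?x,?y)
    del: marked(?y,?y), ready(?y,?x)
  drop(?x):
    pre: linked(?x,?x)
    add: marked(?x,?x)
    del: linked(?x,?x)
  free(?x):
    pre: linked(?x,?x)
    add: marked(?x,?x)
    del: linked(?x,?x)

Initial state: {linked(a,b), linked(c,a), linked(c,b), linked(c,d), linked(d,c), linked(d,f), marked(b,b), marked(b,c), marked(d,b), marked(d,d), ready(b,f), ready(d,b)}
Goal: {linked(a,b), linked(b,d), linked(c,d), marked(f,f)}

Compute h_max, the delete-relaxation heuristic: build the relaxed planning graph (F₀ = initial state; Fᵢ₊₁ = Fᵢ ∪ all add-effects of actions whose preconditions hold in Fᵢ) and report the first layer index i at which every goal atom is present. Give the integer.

2

F0 = init (12 atoms)
F1 = F0 ∪ {linked(b,b), linked(b,d), linked(f,b), linked(f,f), ready(a,a), ready(b,b), ready(c,c), ready(d,d), ready(f,f)}  (21 atoms)
F2 = F1 ∪ {linked(d,d), marked(f,f)}  (23 atoms)
goal ⊆ F2  ⇒  h_max = 2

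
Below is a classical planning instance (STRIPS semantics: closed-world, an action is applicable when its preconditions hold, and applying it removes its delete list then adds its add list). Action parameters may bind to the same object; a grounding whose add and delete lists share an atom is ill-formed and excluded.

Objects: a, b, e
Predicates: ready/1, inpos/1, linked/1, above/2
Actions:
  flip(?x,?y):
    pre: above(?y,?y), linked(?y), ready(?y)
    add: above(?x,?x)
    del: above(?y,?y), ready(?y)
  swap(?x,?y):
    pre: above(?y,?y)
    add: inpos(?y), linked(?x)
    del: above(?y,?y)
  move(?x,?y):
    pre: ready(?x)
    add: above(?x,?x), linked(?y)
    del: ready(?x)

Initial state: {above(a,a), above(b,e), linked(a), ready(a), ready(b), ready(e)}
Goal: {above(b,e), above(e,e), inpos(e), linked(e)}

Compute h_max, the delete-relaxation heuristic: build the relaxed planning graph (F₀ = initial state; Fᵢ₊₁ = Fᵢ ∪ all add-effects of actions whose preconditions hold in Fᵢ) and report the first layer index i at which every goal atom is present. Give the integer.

F0 = init (6 atoms)
F1 = F0 ∪ {above(b,b), above(e,e), inpos(a), linked(b), linked(e)}  (11 atoms)
F2 = F1 ∪ {inpos(b), inpos(e)}  (13 atoms)
goal ⊆ F2  ⇒  h_max = 2

2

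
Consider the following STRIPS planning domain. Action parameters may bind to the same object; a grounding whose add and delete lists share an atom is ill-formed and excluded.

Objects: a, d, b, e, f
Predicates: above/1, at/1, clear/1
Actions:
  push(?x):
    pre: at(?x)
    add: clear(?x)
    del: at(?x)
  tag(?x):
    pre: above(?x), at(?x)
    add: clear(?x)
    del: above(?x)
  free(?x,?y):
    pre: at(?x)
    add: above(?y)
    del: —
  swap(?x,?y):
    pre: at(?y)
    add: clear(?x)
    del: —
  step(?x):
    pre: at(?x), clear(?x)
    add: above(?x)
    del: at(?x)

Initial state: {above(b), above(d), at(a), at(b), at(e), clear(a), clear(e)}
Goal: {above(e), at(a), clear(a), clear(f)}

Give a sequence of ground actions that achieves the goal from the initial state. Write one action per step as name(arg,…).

1. free(a,e)  →  {above(b), above(d), above(e), at(a), at(b), at(e), clear(a), clear(e)}
2. swap(f,a)  →  {above(b), above(d), above(e), at(a), at(b), at(e), clear(a), clear(e), clear(f)}

free(a,e); swap(f,a)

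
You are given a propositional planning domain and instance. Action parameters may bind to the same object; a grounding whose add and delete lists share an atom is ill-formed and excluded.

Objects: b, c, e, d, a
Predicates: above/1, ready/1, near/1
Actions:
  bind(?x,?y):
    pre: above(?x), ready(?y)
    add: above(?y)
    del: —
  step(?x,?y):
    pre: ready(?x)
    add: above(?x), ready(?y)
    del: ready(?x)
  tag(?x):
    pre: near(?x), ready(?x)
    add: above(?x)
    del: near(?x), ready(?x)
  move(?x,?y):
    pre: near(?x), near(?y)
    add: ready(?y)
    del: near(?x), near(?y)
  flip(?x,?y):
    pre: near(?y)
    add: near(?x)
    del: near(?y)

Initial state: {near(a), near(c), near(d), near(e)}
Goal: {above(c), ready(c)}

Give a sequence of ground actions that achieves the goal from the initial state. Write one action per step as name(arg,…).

move(c,c); step(c,b); step(b,c)

1. move(c,c)  →  {near(a), near(d), near(e), ready(c)}
2. step(c,b)  →  {above(c), near(a), near(d), near(e), ready(b)}
3. step(b,c)  →  {above(b), above(c), near(a), near(d), near(e), ready(c)}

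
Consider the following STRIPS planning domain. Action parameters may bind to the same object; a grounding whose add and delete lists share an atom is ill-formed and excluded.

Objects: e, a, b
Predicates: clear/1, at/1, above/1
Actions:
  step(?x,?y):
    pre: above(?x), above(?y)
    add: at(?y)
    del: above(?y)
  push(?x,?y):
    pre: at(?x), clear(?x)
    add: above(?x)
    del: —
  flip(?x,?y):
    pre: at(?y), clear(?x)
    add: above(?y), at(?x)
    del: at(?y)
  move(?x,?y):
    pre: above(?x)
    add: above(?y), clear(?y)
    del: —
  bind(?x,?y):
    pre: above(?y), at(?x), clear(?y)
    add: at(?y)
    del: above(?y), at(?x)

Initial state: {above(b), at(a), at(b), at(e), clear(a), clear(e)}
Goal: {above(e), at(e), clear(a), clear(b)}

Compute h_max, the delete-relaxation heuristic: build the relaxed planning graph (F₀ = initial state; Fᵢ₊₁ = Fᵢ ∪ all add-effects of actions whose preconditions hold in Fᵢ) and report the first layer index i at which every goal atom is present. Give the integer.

1

F0 = init (6 atoms)
F1 = F0 ∪ {above(a), above(e), clear(b)}  (9 atoms)
goal ⊆ F1  ⇒  h_max = 1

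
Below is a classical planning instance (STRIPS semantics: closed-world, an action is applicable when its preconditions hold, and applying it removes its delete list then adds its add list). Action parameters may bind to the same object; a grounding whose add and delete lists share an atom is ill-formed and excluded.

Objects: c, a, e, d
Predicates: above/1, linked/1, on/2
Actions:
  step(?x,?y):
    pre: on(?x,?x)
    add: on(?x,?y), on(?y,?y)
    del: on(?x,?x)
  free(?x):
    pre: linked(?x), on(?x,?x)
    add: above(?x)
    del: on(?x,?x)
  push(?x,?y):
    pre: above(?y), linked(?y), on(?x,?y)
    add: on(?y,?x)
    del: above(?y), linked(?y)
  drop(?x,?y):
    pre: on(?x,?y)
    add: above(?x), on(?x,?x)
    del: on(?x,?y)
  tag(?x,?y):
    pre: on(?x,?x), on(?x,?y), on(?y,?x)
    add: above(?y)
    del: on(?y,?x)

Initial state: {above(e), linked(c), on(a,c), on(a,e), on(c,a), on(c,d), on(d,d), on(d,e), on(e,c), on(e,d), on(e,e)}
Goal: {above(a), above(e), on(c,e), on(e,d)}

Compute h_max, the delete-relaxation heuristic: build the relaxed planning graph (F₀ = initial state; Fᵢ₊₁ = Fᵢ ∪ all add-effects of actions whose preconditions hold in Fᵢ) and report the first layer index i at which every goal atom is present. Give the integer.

2

F0 = init (11 atoms)
F1 = F0 ∪ {above(a), above(c), above(d), on(a,a), on(c,c), on(d,a), on(d,c), on(e,a)}  (19 atoms)
F2 = F1 ∪ {on(a,d), on(c,e)}  (21 atoms)
goal ⊆ F2  ⇒  h_max = 2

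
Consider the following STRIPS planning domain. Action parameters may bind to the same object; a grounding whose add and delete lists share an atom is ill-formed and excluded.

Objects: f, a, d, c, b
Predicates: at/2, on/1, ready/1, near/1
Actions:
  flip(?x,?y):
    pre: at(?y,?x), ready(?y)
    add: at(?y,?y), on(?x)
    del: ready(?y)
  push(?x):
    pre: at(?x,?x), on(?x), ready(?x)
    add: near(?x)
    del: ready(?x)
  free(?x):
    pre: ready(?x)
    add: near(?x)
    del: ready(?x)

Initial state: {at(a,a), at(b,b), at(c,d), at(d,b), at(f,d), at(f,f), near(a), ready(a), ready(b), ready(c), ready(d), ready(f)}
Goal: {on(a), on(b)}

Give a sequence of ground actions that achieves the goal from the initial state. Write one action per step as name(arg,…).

flip(a,a); flip(b,d)

1. flip(a,a)  →  {at(a,a), at(b,b), at(c,d), at(d,b), at(f,d), at(f,f), near(a), on(a), ready(b), ready(c), ready(d), ready(f)}
2. flip(b,d)  →  {at(a,a), at(b,b), at(c,d), at(d,b), at(d,d), at(f,d), at(f,f), near(a), on(a), on(b), ready(b), ready(c), ready(f)}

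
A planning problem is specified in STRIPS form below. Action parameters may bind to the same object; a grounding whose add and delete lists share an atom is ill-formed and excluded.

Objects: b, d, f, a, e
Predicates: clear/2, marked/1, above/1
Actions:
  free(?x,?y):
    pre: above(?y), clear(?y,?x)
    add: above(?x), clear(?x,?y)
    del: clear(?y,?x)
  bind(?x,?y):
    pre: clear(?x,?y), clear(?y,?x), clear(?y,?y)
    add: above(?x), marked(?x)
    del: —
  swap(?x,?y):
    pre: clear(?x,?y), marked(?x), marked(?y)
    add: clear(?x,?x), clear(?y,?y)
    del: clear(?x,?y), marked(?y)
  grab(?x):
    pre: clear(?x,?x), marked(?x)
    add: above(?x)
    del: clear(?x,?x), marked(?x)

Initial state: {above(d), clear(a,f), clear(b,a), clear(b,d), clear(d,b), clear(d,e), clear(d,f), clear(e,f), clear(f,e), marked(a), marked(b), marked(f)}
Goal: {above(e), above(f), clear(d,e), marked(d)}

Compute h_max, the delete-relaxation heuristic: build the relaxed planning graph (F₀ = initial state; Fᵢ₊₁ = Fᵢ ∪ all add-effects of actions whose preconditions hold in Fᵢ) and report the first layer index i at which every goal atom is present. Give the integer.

2

F0 = init (12 atoms)
F1 = F0 ∪ {above(b), above(e), above(f), clear(a,a), clear(b,b), clear(e,d), clear(f,d), clear(f,f)}  (20 atoms)
F2 = F1 ∪ {above(a), clear(a,b), marked(d), marked(e)}  (24 atoms)
goal ⊆ F2  ⇒  h_max = 2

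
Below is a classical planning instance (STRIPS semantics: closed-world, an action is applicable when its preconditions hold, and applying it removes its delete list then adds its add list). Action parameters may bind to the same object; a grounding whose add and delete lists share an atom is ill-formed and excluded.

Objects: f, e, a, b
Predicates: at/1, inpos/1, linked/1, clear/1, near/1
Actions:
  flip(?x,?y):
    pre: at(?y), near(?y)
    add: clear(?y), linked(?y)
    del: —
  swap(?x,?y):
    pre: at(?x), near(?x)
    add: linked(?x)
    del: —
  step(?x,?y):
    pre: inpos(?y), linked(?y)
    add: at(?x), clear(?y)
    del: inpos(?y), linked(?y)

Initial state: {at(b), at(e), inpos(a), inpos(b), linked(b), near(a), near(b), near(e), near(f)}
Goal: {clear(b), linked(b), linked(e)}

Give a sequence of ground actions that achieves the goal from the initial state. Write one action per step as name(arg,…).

flip(f,e); flip(f,b)

1. flip(f,e)  →  {at(b), at(e), clear(e), inpos(a), inpos(b), linked(b), linked(e), near(a), near(b), near(e), near(f)}
2. flip(f,b)  →  {at(b), at(e), clear(b), clear(e), inpos(a), inpos(b), linked(b), linked(e), near(a), near(b), near(e), near(f)}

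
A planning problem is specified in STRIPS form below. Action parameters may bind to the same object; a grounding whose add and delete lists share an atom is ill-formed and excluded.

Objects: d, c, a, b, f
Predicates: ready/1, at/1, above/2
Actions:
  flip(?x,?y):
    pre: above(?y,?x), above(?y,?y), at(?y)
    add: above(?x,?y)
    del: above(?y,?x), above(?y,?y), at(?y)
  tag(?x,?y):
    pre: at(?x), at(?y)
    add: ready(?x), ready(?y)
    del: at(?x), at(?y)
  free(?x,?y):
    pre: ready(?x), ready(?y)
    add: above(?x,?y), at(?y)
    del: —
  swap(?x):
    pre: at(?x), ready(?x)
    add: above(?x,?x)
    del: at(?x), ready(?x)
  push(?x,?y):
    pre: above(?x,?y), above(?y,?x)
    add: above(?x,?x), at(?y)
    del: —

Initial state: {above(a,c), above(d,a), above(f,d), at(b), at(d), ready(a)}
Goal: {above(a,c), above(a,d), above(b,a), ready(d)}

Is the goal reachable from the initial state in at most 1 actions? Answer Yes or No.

No

1. tag(d,b)  →  {above(a,c), above(d,a), above(f,d), ready(a), ready(b), ready(d)}
2. free(a,d)  →  {above(a,c), above(a,d), above(d,a), above(f,d), at(d), ready(a), ready(b), ready(d)}
3. free(b,a)  →  {above(a,c), above(a,d), above(b,a), above(d,a), above(f,d), at(a), at(d), ready(a), ready(b), ready(d)}
optimal plan length = 3; 3 > 1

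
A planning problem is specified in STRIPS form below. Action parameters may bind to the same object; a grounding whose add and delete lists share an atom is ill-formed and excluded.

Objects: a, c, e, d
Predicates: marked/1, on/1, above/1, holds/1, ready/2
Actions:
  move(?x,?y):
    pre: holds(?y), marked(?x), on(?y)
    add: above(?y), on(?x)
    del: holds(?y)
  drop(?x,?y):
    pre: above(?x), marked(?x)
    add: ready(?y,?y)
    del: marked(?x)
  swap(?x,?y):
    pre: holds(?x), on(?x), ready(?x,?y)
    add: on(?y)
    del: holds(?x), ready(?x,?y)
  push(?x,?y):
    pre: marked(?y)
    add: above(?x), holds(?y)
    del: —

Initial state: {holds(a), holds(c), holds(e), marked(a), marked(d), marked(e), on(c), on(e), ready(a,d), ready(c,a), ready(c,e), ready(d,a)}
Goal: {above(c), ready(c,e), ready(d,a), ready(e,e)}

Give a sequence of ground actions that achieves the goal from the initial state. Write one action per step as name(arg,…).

move(a,c); move(a,a); drop(a,e)

1. move(a,c)  →  {above(c), holds(a), holds(e), marked(a), marked(d), marked(e), on(a), on(c), on(e), ready(a,d), ready(c,a), ready(c,e), ready(d,a)}
2. move(a,a)  →  {above(a), above(c), holds(e), marked(a), marked(d), marked(e), on(a), on(c), on(e), ready(a,d), ready(c,a), ready(c,e), ready(d,a)}
3. drop(a,e)  →  {above(a), above(c), holds(e), marked(d), marked(e), on(a), on(c), on(e), ready(a,d), ready(c,a), ready(c,e), ready(d,a), ready(e,e)}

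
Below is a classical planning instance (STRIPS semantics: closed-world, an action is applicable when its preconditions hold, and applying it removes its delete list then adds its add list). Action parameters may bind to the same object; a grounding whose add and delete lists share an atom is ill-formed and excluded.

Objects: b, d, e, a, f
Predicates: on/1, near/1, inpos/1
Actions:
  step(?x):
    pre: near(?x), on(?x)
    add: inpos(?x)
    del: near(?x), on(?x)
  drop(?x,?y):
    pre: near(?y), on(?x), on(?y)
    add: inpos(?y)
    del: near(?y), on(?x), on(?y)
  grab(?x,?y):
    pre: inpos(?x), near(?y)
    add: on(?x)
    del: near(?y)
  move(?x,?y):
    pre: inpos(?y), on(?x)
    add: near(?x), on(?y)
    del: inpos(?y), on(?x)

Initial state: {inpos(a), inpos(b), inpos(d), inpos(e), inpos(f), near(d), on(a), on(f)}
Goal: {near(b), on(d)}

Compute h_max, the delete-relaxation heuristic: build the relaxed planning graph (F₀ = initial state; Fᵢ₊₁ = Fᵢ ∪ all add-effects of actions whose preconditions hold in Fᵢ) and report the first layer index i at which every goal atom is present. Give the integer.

F0 = init (8 atoms)
F1 = F0 ∪ {near(a), near(f), on(b), on(d), on(e)}  (13 atoms)
F2 = F1 ∪ {near(b), near(e)}  (15 atoms)
goal ⊆ F2  ⇒  h_max = 2

2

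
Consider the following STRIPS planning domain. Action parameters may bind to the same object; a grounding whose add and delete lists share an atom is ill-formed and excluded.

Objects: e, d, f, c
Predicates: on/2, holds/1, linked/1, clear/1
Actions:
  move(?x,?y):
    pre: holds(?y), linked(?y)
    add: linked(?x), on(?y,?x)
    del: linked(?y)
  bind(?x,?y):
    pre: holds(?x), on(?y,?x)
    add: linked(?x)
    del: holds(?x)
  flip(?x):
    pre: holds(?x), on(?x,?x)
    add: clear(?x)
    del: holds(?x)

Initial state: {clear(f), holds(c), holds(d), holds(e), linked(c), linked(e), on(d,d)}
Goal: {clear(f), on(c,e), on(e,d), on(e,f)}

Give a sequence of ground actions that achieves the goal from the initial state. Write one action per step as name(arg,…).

1. move(d,e)  →  {clear(f), holds(c), holds(d), holds(e), linked(c), linked(d), on(d,d), on(e,d)}
2. move(e,c)  →  {clear(f), holds(c), holds(d), holds(e), linked(d), linked(e), on(c,e), on(d,d), on(e,d)}
3. move(f,e)  →  {clear(f), holds(c), holds(d), holds(e), linked(d), linked(f), on(c,e), on(d,d), on(e,d), on(e,f)}

move(d,e); move(e,c); move(f,e)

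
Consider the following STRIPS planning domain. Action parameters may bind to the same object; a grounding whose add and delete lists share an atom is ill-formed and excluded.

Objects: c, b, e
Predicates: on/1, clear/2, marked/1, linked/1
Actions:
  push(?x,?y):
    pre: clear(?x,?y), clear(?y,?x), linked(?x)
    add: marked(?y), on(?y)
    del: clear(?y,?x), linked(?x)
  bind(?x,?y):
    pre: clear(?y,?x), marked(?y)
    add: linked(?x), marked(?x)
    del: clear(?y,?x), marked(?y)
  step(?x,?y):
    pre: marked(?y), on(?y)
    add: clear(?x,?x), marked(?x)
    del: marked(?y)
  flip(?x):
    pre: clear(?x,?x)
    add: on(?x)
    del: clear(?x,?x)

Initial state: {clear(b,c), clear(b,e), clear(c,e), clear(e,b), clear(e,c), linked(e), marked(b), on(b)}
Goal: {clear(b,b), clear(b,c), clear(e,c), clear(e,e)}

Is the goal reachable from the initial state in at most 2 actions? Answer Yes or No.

No

1. push(e,c)  →  {clear(b,c), clear(b,e), clear(e,b), clear(e,c), marked(b), marked(c), on(b), on(c)}
2. step(b,c)  →  {clear(b,b), clear(b,c), clear(b,e), clear(e,b), clear(e,c), marked(b), on(b), on(c)}
3. step(e,b)  →  {clear(b,b), clear(b,c), clear(b,e), clear(e,b), clear(e,c), clear(e,e), marked(e), on(b), on(c)}
optimal plan length = 3; 3 > 2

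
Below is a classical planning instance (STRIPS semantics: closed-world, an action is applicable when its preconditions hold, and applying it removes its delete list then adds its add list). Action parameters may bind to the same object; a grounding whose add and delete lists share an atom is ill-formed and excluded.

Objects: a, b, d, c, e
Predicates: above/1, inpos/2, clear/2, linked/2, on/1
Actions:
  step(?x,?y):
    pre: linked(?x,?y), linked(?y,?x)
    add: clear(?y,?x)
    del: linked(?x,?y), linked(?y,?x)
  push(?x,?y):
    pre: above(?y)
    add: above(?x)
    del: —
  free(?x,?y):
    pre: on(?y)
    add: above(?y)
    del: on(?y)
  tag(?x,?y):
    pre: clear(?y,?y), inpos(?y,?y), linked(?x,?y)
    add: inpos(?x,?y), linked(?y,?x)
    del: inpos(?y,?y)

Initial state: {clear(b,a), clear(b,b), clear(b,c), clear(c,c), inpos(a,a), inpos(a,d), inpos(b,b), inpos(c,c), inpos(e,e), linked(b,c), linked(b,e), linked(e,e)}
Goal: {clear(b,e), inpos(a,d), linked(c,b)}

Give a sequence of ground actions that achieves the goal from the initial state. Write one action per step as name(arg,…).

step(e,e); tag(b,c); tag(b,e); step(e,b)

1. step(e,e)  →  {clear(b,a), clear(b,b), clear(b,c), clear(c,c), clear(e,e), inpos(a,a), inpos(a,d), inpos(b,b), inpos(c,c), inpos(e,e), linked(b,c), linked(b,e)}
2. tag(b,c)  →  {clear(b,a), clear(b,b), clear(b,c), clear(c,c), clear(e,e), inpos(a,a), inpos(a,d), inpos(b,b), inpos(b,c), inpos(e,e), linked(b,c), linked(b,e), linked(c,b)}
3. tag(b,e)  →  {clear(b,a), clear(b,b), clear(b,c), clear(c,c), clear(e,e), inpos(a,a), inpos(a,d), inpos(b,b), inpos(b,c), inpos(b,e), linked(b,c), linked(b,e), linked(c,b), linked(e,b)}
4. step(e,b)  →  {clear(b,a), clear(b,b), clear(b,c), clear(b,e), clear(c,c), clear(e,e), inpos(a,a), inpos(a,d), inpos(b,b), inpos(b,c), inpos(b,e), linked(b,c), linked(c,b)}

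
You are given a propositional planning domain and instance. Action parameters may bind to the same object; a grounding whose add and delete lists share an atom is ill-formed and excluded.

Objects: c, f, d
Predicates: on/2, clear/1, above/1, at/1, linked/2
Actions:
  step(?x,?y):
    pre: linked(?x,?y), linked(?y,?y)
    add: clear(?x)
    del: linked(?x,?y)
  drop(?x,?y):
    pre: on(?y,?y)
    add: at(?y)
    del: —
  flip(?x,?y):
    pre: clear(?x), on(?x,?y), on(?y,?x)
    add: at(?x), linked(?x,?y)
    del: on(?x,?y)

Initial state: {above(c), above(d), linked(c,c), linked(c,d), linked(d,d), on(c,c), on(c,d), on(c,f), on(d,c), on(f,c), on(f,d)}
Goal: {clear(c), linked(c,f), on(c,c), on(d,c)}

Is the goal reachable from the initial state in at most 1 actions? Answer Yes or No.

1. step(c,c)  →  {above(c), above(d), clear(c), linked(c,d), linked(d,d), on(c,c), on(c,d), on(c,f), on(d,c), on(f,c), on(f,d)}
2. flip(c,f)  →  {above(c), above(d), at(c), clear(c), linked(c,d), linked(c,f), linked(d,d), on(c,c), on(c,d), on(d,c), on(f,c), on(f,d)}
optimal plan length = 2; 2 > 1

No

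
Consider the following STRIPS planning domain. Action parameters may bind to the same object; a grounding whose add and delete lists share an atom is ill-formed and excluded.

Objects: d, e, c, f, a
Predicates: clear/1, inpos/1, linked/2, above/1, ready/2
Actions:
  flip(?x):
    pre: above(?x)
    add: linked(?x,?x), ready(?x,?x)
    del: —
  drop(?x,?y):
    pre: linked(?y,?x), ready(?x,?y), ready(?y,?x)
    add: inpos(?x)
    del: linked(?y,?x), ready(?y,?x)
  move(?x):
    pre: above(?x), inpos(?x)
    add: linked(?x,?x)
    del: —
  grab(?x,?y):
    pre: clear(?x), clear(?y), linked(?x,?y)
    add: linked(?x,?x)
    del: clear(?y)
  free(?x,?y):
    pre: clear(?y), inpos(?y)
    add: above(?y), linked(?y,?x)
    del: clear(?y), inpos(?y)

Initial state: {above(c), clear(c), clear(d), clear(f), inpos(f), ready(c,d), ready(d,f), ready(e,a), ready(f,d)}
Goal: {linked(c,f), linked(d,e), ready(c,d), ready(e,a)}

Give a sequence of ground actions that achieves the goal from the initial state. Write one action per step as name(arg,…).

flip(c); drop(c,c); free(d,f); drop(d,f); free(e,d); free(f,c)

1. flip(c)  →  {above(c), clear(c), clear(d), clear(f), inpos(f), linked(c,c), ready(c,c), ready(c,d), ready(d,f), ready(e,a), ready(f,d)}
2. drop(c,c)  →  {above(c), clear(c), clear(d), clear(f), inpos(c), inpos(f), ready(c,d), ready(d,f), ready(e,a), ready(f,d)}
3. free(d,f)  →  {above(c), above(f), clear(c), clear(d), inpos(c), linked(f,d), ready(c,d), ready(d,f), ready(e,a), ready(f,d)}
4. drop(d,f)  →  {above(c), above(f), clear(c), clear(d), inpos(c), inpos(d), ready(c,d), ready(d,f), ready(e,a)}
5. free(e,d)  →  {above(c), above(d), above(f), clear(c), inpos(c), linked(d,e), ready(c,d), ready(d,f), ready(e,a)}
6. free(f,c)  →  {above(c), above(d), above(f), linked(c,f), linked(d,e), ready(c,d), ready(d,f), ready(e,a)}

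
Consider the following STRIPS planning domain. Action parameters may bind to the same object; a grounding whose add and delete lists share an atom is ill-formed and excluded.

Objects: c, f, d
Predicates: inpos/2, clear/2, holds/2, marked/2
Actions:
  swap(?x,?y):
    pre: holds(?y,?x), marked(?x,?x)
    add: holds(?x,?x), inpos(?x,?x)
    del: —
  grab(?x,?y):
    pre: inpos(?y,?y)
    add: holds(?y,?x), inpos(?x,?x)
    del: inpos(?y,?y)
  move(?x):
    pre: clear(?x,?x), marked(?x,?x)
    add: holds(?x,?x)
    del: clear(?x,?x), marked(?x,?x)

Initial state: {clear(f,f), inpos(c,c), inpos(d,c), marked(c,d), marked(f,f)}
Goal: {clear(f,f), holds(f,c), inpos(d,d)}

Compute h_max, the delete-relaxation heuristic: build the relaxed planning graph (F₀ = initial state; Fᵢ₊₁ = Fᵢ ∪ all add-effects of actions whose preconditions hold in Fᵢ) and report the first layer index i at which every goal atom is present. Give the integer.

F0 = init (5 atoms)
F1 = F0 ∪ {holds(c,d), holds(c,f), holds(f,f), inpos(d,d), inpos(f,f)}  (10 atoms)
F2 = F1 ∪ {holds(d,c), holds(d,f), holds(f,c), holds(f,d)}  (14 atoms)
goal ⊆ F2  ⇒  h_max = 2

2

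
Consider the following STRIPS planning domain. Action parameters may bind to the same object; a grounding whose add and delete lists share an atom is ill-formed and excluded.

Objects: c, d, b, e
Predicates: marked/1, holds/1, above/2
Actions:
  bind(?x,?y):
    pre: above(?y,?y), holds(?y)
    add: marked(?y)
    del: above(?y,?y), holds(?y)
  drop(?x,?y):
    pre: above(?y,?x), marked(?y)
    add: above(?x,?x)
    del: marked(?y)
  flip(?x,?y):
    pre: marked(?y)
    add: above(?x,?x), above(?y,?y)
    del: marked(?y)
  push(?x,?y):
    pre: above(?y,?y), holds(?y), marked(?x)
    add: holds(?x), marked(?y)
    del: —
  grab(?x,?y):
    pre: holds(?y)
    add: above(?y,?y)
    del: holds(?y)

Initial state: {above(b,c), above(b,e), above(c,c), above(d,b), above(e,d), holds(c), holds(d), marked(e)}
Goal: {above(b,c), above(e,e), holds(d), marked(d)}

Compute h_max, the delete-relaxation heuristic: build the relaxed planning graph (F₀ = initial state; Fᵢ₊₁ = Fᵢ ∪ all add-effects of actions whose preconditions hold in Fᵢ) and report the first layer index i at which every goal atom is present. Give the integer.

2

F0 = init (8 atoms)
F1 = F0 ∪ {above(b,b), above(d,d), above(e,e), holds(e), marked(c)}  (13 atoms)
F2 = F1 ∪ {marked(d)}  (14 atoms)
goal ⊆ F2  ⇒  h_max = 2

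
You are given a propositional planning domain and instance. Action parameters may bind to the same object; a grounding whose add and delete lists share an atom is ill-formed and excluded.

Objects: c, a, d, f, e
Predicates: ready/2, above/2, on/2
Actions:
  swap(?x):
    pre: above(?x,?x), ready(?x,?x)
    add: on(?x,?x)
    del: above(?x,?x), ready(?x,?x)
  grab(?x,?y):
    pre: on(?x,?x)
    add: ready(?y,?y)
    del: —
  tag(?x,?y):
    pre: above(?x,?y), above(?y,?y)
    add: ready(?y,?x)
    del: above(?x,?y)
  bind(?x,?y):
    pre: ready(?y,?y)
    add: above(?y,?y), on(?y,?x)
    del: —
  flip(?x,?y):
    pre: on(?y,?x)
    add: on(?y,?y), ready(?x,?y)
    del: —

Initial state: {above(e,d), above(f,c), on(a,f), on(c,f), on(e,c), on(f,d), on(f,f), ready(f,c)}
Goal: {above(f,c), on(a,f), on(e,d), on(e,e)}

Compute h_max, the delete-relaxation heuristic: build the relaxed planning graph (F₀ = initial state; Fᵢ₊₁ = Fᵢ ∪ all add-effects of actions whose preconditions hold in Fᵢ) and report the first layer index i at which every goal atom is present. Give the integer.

2

F0 = init (8 atoms)
F1 = F0 ∪ {on(a,a), on(c,c), on(e,e), ready(a,a), ready(c,c), ready(c,e), ready(d,d), ready(d,f), ready(e,e), ready(f,a), ready(f,f)}  (19 atoms)
F2 = F1 ∪ {above(a,a), above(c,c), above(d,d), above(e,e), above(f,f), on(a,c), on(a,d), on(a,e), on(c,a), on(c,d), on(c,e), on(d,a), on(d,c), on(d,d), on(d,e), on(d,f), on(e,a), on(e,d), on(e,f), on(f,a), on(f,c), on(f,e)}  (41 atoms)
goal ⊆ F2  ⇒  h_max = 2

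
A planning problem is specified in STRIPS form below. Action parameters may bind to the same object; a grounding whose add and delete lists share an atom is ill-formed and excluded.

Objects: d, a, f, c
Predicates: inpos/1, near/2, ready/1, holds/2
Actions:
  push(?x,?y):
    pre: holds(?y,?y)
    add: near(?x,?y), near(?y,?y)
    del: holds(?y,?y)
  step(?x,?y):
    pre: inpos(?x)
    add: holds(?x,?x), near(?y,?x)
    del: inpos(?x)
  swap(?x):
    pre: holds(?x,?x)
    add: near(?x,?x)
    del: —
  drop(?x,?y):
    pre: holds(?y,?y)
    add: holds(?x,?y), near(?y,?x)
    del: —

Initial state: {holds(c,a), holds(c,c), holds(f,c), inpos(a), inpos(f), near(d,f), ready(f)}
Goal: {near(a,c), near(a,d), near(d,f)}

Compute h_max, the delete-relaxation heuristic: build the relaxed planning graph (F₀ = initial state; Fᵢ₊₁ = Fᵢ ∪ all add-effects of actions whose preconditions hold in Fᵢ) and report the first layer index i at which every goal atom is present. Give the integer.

2

F0 = init (7 atoms)
F1 = F0 ∪ {holds(a,a), holds(a,c), holds(d,c), holds(f,f), near(a,a), near(a,c), near(a,f), near(c,a), near(c,c), near(c,d), near(c,f), near(d,a), near(d,c), near(f,a), near(f,c), near(f,f)}  (23 atoms)
F2 = F1 ∪ {holds(a,f), holds(c,f), holds(d,a), holds(d,f), holds(f,a), near(a,d), near(f,d)}  (30 atoms)
goal ⊆ F2  ⇒  h_max = 2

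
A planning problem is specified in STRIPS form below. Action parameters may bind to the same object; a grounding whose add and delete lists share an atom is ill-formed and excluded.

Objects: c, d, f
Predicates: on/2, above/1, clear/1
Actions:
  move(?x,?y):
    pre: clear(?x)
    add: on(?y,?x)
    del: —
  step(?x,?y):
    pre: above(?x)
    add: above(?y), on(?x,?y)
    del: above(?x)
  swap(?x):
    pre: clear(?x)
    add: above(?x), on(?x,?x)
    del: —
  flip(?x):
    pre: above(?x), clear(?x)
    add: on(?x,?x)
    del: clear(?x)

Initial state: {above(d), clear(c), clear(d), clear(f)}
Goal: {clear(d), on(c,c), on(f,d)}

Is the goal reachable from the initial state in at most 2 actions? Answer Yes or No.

Yes

1. move(c,c)  →  {above(d), clear(c), clear(d), clear(f), on(c,c)}
2. move(d,f)  →  {above(d), clear(c), clear(d), clear(f), on(c,c), on(f,d)}
optimal plan length = 2; 2 ≤ 2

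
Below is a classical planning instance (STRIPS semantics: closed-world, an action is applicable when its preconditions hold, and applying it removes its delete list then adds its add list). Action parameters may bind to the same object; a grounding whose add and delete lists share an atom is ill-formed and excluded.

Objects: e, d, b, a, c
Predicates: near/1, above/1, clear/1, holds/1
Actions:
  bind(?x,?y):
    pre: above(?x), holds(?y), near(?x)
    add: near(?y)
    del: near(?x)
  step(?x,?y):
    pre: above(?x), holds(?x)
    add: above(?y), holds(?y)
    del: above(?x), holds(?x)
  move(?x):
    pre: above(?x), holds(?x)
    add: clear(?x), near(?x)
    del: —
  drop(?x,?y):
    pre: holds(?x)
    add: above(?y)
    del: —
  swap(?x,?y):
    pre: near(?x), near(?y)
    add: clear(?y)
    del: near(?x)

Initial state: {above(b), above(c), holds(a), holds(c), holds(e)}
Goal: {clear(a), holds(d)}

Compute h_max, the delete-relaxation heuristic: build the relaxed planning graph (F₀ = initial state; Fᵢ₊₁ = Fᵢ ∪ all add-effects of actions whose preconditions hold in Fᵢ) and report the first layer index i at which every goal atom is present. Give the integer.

2

F0 = init (5 atoms)
F1 = F0 ∪ {above(a), above(d), above(e), clear(c), holds(b), holds(d), near(c)}  (12 atoms)
F2 = F1 ∪ {clear(a), clear(b), clear(d), clear(e), near(a), near(b), near(d), near(e)}  (20 atoms)
goal ⊆ F2  ⇒  h_max = 2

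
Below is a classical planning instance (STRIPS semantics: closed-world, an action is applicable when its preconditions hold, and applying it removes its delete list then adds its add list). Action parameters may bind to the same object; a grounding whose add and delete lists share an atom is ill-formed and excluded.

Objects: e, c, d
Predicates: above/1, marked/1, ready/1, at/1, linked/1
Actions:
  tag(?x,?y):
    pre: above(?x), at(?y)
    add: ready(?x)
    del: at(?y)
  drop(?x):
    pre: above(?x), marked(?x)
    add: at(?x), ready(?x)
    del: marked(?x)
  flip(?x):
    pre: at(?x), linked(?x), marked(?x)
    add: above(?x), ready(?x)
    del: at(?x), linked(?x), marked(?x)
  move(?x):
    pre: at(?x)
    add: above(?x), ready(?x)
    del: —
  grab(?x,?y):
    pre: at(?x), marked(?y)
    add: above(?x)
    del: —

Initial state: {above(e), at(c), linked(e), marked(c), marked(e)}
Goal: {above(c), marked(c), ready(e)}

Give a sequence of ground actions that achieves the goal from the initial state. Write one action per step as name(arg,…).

drop(e); move(c)

1. drop(e)  →  {above(e), at(c), at(e), linked(e), marked(c), ready(e)}
2. move(c)  →  {above(c), above(e), at(c), at(e), linked(e), marked(c), ready(c), ready(e)}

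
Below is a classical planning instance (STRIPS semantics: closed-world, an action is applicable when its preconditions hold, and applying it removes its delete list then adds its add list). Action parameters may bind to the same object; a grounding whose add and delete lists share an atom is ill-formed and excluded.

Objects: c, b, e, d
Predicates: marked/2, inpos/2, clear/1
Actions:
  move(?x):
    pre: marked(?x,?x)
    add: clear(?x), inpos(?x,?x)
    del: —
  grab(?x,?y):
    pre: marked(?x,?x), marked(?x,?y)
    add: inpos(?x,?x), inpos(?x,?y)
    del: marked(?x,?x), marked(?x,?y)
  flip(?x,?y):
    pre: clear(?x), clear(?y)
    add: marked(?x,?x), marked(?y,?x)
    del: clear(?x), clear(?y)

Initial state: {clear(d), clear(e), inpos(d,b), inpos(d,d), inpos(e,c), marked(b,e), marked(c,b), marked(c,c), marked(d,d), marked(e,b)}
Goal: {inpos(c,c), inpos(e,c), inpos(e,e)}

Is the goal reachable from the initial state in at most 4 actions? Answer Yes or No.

1. move(c)  →  {clear(c), clear(d), clear(e), inpos(c,c), inpos(d,b), inpos(d,d), inpos(e,c), marked(b,e), marked(c,b), marked(c,c), marked(d,d), marked(e,b)}
2. flip(e,c)  →  {clear(d), inpos(c,c), inpos(d,b), inpos(d,d), inpos(e,c), marked(b,e), marked(c,b), marked(c,c), marked(c,e), marked(d,d), marked(e,b), marked(e,e)}
3. move(e)  →  {clear(d), clear(e), inpos(c,c), inpos(d,b), inpos(d,d), inpos(e,c), inpos(e,e), marked(b,e), marked(c,b), marked(c,c), marked(c,e), marked(d,d), marked(e,b), marked(e,e)}
optimal plan length = 3; 3 ≤ 4

Yes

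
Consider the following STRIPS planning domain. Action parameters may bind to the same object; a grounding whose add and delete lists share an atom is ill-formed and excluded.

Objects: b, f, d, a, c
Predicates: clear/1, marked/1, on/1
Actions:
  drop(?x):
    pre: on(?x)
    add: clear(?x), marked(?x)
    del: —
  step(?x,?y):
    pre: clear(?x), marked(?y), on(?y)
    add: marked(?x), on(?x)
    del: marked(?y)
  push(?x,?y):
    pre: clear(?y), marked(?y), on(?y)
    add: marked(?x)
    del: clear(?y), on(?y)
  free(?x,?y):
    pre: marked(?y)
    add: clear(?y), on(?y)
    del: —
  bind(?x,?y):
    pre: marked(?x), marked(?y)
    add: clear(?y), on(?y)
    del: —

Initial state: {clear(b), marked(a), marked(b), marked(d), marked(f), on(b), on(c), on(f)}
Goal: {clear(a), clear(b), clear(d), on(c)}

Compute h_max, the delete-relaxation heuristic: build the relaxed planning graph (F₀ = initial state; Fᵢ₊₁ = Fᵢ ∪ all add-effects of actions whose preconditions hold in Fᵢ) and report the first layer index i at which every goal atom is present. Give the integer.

1

F0 = init (8 atoms)
F1 = F0 ∪ {clear(a), clear(c), clear(d), clear(f), marked(c), on(a), on(d)}  (15 atoms)
goal ⊆ F1  ⇒  h_max = 1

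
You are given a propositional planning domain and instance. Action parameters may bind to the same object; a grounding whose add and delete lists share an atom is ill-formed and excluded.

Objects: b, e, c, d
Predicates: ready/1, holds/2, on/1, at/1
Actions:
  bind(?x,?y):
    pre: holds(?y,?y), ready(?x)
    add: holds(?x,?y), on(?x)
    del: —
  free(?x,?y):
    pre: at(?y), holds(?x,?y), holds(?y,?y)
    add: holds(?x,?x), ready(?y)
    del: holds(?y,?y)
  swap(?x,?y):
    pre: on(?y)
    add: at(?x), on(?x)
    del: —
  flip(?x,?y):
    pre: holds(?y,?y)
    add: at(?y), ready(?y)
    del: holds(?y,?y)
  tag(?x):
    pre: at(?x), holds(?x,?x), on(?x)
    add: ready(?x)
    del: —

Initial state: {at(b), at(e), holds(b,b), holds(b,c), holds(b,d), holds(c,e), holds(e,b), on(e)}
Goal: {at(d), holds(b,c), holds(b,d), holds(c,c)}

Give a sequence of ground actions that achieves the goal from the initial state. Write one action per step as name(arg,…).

1. free(e,b)  →  {at(b), at(e), holds(b,c), holds(b,d), holds(c,e), holds(e,b), holds(e,e), on(e), ready(b)}
2. free(c,e)  →  {at(b), at(e), holds(b,c), holds(b,d), holds(c,c), holds(c,e), holds(e,b), on(e), ready(b), ready(e)}
3. swap(d,e)  →  {at(b), at(d), at(e), holds(b,c), holds(b,d), holds(c,c), holds(c,e), holds(e,b), on(d), on(e), ready(b), ready(e)}

free(e,b); free(c,e); swap(d,e)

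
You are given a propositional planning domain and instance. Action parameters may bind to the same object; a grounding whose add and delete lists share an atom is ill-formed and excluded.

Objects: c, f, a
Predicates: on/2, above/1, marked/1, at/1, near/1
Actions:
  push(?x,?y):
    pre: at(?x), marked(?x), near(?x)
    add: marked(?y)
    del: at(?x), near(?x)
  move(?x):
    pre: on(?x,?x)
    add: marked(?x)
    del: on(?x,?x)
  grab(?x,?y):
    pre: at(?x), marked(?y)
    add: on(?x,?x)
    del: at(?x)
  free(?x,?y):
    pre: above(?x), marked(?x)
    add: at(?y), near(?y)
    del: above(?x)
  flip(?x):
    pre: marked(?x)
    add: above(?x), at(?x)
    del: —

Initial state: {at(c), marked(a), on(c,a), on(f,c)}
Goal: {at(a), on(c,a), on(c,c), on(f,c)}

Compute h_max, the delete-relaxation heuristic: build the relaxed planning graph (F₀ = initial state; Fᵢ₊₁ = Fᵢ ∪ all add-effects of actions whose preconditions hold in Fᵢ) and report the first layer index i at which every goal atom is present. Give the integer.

F0 = init (4 atoms)
F1 = F0 ∪ {above(a), at(a), on(c,c)}  (7 atoms)
goal ⊆ F1  ⇒  h_max = 1

1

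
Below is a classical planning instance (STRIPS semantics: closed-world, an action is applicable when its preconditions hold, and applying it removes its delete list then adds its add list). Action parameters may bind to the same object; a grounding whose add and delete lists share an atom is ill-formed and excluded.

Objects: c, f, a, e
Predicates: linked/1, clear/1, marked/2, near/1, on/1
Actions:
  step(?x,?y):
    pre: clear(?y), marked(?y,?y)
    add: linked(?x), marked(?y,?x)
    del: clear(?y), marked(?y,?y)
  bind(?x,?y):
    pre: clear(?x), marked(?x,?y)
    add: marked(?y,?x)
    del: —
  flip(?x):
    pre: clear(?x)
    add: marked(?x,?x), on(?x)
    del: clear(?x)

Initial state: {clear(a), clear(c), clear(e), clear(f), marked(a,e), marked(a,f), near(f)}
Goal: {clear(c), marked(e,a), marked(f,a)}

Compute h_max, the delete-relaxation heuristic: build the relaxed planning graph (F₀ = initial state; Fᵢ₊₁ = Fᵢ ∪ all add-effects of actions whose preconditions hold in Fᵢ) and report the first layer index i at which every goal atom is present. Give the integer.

1

F0 = init (7 atoms)
F1 = F0 ∪ {marked(a,a), marked(c,c), marked(e,a), marked(e,e), marked(f,a), marked(f,f), on(a), on(c), on(e), on(f)}  (17 atoms)
goal ⊆ F1  ⇒  h_max = 1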